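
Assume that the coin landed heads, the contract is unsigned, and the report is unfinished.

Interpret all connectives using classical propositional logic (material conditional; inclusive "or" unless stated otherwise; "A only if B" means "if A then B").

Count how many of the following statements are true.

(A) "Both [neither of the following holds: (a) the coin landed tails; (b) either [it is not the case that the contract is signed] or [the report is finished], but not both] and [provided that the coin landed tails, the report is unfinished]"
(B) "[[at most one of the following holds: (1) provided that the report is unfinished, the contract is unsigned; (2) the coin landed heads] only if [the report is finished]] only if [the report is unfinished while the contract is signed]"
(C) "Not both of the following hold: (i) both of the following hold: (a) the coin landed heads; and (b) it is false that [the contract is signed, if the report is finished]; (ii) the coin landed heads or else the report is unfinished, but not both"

Let P = "the coin landed heads" (True), Q = "the contract is signed" (False), R = "the report is finished" (False).

(A): Parsed as (not P nor (not Q xor R)) and (not P -> not R)

not P = not True = False
not Q = not False = True
not Q xor R = True xor False = True
not P nor (not Q xor R) = False nor True = False
not P = not True = False
not R = not False = True
not P -> not R = False -> True = True
(not P nor (not Q xor R)) and (not P -> not R) = False and True = False
Hence (A) is false.

(B): In symbols: (((not R -> not Q) nand P) -> R) -> (not R and Q)

not R = not False = True
not Q = not False = True
not R -> not Q = True -> True = True
(not R -> not Q) nand P = True nand True = False
((not R -> not Q) nand P) -> R = False -> False = True
not R = not False = True
not R and Q = True and False = False
(((not R -> not Q) nand P) -> R) -> (not R and Q) = True -> False = False
Hence (B) is false.

(C): This is (P and not (R -> Q)) nand (P xor not R).

R -> Q = False -> False = True
not (R -> Q) = not True = False
P and not (R -> Q) = True and False = False
not R = not False = True
P xor not R = True xor True = False
(P and not (R -> Q)) nand (P xor not R) = False nand False = True
So (C) is true.

True statements: 1 ((C)).

1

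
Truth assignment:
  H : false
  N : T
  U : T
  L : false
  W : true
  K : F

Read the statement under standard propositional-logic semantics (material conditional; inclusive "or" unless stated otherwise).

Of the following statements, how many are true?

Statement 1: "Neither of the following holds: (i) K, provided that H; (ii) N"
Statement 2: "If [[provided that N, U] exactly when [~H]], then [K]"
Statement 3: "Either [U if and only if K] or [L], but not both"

Statement 1: Parsed as (H -> K) nor N

H -> K = F -> F = T
(H -> K) nor N = T nor T = F
Hence Statement 1 is false.

Statement 2: Parsed as ((N -> U) <-> ~H) -> K

N -> U = T -> T = T
~H = ~F = T
(N -> U) <-> ~H = T <-> T = T
((N -> U) <-> ~H) -> K = T -> F = F
So Statement 2 is false.

Statement 3: Formalization: (U <-> K) xor L

U <-> K = T <-> F = F
(U <-> K) xor L = F xor F = F
Thus Statement 3 is false.

Count: 0.

0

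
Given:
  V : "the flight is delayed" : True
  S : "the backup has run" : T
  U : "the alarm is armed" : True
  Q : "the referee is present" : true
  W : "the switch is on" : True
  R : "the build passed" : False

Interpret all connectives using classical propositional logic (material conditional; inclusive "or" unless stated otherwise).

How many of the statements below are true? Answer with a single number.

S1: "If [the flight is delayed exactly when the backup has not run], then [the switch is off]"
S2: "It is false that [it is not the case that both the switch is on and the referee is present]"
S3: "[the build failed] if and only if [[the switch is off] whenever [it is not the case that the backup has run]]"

S1: This is (V <-> ~S) -> ~W.

~S = ~T = F
V <-> ~S = T <-> F = F
~W = ~T = F
(V <-> ~S) -> ~W = F -> F = T
Thus S1 is true.

S2: This is ~(W nand Q).

W nand Q = T nand T = F
~(W nand Q) = ~F = T
So S2 is true.

S3: Parsed as ~R <-> (~S -> ~W)

~R = ~F = T
~S = ~T = F
~W = ~T = F
~S -> ~W = F -> F = T
~R <-> (~S -> ~W) = T <-> T = T
So S3 is true.

True statements: 3 (S1, S2, S3).

3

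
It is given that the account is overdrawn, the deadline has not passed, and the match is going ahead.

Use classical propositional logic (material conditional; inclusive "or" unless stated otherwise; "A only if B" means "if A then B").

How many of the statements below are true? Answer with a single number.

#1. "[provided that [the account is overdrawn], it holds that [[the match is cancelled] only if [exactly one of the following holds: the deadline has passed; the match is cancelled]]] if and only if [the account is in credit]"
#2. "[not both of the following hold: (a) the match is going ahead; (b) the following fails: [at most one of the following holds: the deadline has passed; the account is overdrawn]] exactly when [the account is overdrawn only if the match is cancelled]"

Let P = "the account is overdrawn" (True), R = "the match is cancelled" (False), Q = "the deadline has passed" (False).

#1: Parsed as (P -> (R -> (Q xor R))) iff not P

Q xor R = False xor False = False
R -> (Q xor R) = False -> False = True
P -> (R -> (Q xor R)) = True -> True = True
not P = not True = False
(P -> (R -> (Q xor R))) iff not P = True iff False = False
So #1 is false.

#2: Formalization: (not R nand not (Q nand P)) iff (P -> R)

not R = not False = True
Q nand P = False nand True = True
not (Q nand P) = not True = False
not R nand not (Q nand P) = True nand False = True
P -> R = True -> False = False
(not R nand not (Q nand P)) iff (P -> R) = True iff False = False
Hence #2 is false.

True statements: 0 (none).

0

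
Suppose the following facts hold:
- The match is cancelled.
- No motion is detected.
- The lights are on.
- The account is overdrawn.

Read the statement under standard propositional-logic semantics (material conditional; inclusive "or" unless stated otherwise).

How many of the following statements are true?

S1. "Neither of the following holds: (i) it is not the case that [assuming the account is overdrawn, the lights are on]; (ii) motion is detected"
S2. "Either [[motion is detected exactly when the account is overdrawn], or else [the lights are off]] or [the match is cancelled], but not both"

Let K = "the account is overdrawn" (True), N = "the lights are on" (True), W = "motion is detected" (False), D = "the match is cancelled" (True).

S1: Formalization: not (K -> N) nor W

K -> N = True -> True = True
not (K -> N) = not True = False
not (K -> N) nor W = False nor False = True
Hence S1 is true.

S2: Formalization: ((W iff K) or not N) xor D

W iff K = False iff True = False
not N = not True = False
(W iff K) or not N = False or False = False
((W iff K) or not N) xor D = False xor True = True
So S2 is true.

2 of the 2 statements are true (S1, S2).

2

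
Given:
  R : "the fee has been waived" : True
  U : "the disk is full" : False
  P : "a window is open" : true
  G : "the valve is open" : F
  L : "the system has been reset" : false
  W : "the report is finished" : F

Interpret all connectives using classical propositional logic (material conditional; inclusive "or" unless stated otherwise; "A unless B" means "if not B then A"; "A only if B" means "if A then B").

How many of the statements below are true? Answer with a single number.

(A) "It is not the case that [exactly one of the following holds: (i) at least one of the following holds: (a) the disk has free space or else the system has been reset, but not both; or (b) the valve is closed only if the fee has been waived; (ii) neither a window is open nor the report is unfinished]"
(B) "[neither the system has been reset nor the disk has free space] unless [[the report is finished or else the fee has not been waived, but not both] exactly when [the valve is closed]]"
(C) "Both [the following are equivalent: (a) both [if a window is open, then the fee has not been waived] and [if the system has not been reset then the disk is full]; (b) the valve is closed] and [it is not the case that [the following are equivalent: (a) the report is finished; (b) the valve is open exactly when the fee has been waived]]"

(A): This is not (((not U xor L) or (not G -> R)) xor (P nor not W)).

not U = not False = True
not U xor L = True xor False = True
not G = not False = True
not G -> R = True -> True = True
(not U xor L) or (not G -> R) = True or True = True
not W = not False = True
P nor not W = True nor True = False
((not U xor L) or (not G -> R)) xor (P nor not W) = True xor False = True
not (((not U xor L) or (not G -> R)) xor (P nor not W)) = not True = False
So (A) is false.

(B): Parsed as (L nor not U) or ((W xor not R) iff not G)

not U = not False = True
L nor not U = False nor True = False
not R = not True = False
W xor not R = False xor False = False
not G = not False = True
(W xor not R) iff not G = False iff True = False
(L nor not U) or ((W xor not R) iff not G) = False or False = False
Thus (B) is false.

(C): This is (((P -> not R) and (not L -> U)) iff not G) and not (W iff (G iff R)).

not R = not True = False
P -> not R = True -> False = False
not L = not False = True
not L -> U = True -> False = False
(P -> not R) and (not L -> U) = False and False = False
not G = not False = True
((P -> not R) and (not L -> U)) iff not G = False iff True = False
G iff R = False iff True = False
W iff (G iff R) = False iff False = True
not (W iff (G iff R)) = not True = False
(((P -> not R) and (not L -> U)) iff not G) and not (W iff (G iff R)) = False and False = False
Hence (C) is false.

True statements: 0 (none).

0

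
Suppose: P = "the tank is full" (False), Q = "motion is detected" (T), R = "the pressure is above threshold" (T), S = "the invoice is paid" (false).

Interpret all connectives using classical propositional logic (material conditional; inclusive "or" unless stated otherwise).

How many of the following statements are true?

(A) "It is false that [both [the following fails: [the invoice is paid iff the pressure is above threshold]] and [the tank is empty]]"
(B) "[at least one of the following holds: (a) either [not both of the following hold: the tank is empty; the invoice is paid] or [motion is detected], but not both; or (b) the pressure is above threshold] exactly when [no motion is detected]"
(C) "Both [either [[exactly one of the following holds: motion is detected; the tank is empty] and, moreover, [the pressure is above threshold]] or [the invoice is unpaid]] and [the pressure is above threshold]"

1

(A): Parsed as not (not (S iff R) and not P)

S iff R = False iff True = False
not (S iff R) = not False = True
not P = not False = True
not (S iff R) and not P = True and True = True
not (not (S iff R) and not P) = not True = False
So (A) is false.

(B): This is (((not P nand S) xor Q) or R) iff not Q.

not P = not False = True
not P nand S = True nand False = True
(not P nand S) xor Q = True xor True = False
((not P nand S) xor Q) or R = False or True = True
not Q = not True = False
(((not P nand S) xor Q) or R) iff not Q = True iff False = False
Thus (B) is false.

(C): Formalization: (((Q xor not P) and R) or not S) and R

not P = not False = True
Q xor not P = True xor True = False
(Q xor not P) and R = False and True = False
not S = not False = True
((Q xor not P) and R) or not S = False or True = True
(((Q xor not P) and R) or not S) and R = True and True = True
Thus (C) is true.

True statements: 1 ((C)).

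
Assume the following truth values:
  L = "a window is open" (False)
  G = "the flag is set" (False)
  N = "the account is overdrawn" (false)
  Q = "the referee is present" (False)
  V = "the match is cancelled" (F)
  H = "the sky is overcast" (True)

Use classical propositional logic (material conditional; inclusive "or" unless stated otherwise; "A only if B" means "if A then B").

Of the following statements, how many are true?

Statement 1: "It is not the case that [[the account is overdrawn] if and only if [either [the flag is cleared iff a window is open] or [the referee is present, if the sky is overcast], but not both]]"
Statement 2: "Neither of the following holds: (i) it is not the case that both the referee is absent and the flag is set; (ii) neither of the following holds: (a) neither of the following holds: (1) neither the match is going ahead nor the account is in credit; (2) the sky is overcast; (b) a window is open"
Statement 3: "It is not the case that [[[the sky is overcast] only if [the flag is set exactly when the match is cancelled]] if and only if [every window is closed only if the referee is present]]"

Statement 1: This is not (N iff ((not G iff L) xor (H -> Q))).

not G = not False = True
not G iff L = True iff False = False
H -> Q = True -> False = False
(not G iff L) xor (H -> Q) = False xor False = False
N iff ((not G iff L) xor (H -> Q)) = False iff False = True
not (N iff ((not G iff L) xor (H -> Q))) = not True = False
Hence Statement 1 is false.

Statement 2: Parsed as (not Q nand G) nor (((not V nor not N) nor H) nor L)

not Q = not False = True
not Q nand G = True nand False = True
not V = not False = True
not N = not False = True
not V nor not N = True nor True = False
(not V nor not N) nor H = False nor True = False
((not V nor not N) nor H) nor L = False nor False = True
(not Q nand G) nor (((not V nor not N) nor H) nor L) = True nor True = False
So Statement 2 is false.

Statement 3: This is not ((H -> (G iff V)) iff (not L -> Q)).

G iff V = False iff False = True
H -> (G iff V) = True -> True = True
not L = not False = True
not L -> Q = True -> False = False
(H -> (G iff V)) iff (not L -> Q) = True iff False = False
not ((H -> (G iff V)) iff (not L -> Q)) = not False = True
Hence Statement 3 is true.

1 of the 3 statements is true (Statement 3).

1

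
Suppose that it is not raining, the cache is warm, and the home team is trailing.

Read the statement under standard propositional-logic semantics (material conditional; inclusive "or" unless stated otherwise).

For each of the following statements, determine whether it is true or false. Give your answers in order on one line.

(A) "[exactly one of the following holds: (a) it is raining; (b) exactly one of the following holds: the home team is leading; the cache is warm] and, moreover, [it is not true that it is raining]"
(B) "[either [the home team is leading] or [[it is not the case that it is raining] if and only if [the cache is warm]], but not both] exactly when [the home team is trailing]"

Let P = "it is raining" (F), R = "the home team is leading" (F), Q = "the cache is warm" (T).

(A): In symbols: (P xor (R xor Q)) & ~P

R xor Q = F xor T = T
P xor (R xor Q) = F xor T = T
~P = ~F = T
(P xor (R xor Q)) & ~P = T & T = T
Thus (A) is true.

(B): In symbols: (R xor (~P <-> Q)) <-> ~R

~P = ~F = T
~P <-> Q = T <-> T = T
R xor (~P <-> Q) = F xor T = T
~R = ~F = T
(R xor (~P <-> Q)) <-> ~R = T <-> T = T
Thus (B) is true.

(A) T; (B) T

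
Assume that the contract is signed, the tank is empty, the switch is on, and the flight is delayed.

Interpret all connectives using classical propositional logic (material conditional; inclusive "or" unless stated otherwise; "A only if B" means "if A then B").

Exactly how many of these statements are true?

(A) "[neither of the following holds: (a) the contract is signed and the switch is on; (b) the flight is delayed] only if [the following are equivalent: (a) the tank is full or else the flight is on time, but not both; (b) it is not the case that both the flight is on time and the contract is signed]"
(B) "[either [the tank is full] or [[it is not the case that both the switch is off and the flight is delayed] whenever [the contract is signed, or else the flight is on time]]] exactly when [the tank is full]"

1

Let P = "the contract is signed" (T), R = "the switch is on" (T), S = "the flight is delayed" (T), Q = "the tank is full" (F).

(A): This is ((P & R) nor S) -> ((Q xor ~S) <-> (~S nand P)).

P & R = T & T = T
(P & R) nor S = T nor T = F
~S = ~T = F
Q xor ~S = F xor F = F
~S = ~T = F
~S nand P = F nand T = T
(Q xor ~S) <-> (~S nand P) = F <-> T = F
((P & R) nor S) -> ((Q xor ~S) <-> (~S nand P)) = F -> F = T
Hence (A) is true.

(B): Formalization: (Q | ((P | ~S) -> (~R nand S))) <-> Q

~S = ~T = F
P | ~S = T | F = T
~R = ~T = F
~R nand S = F nand T = T
(P | ~S) -> (~R nand S) = T -> T = T
Q | ((P | ~S) -> (~R nand S)) = F | T = T
(Q | ((P | ~S) -> (~R nand S))) <-> Q = T <-> F = F
Hence (B) is false.

Count: 1.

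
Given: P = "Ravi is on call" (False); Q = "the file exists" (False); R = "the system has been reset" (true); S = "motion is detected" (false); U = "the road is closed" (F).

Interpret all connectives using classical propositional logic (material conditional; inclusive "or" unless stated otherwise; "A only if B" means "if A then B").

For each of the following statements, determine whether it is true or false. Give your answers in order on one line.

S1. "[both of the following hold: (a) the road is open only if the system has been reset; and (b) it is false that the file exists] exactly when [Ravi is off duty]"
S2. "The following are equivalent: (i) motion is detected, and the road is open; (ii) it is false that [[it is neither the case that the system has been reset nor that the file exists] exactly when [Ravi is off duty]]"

S1: This is ((not U -> R) and not Q) iff not P.

not U = not False = True
not U -> R = True -> True = True
not Q = not False = True
(not U -> R) and not Q = True and True = True
not P = not False = True
((not U -> R) and not Q) iff not P = True iff True = True
Thus S1 is true.

S2: Formalization: (S and not U) iff not ((R nor Q) iff not P)

not U = not False = True
S and not U = False and True = False
R nor Q = True nor False = False
not P = not False = True
(R nor Q) iff not P = False iff True = False
not ((R nor Q) iff not P) = not False = True
(S and not U) iff not ((R nor Q) iff not P) = False iff True = False
Thus S2 is false.

S1 True, S2 False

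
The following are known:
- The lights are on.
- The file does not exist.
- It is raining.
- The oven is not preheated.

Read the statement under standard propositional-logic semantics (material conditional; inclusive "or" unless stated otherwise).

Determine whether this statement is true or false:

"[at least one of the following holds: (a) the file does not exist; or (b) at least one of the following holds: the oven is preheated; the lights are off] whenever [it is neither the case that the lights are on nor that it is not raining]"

Let S = "the lights are on" (T), P = "it is raining" (T), M = "the file exists" (F), N = "the oven is preheated" (F).
In symbols: (S nor ~P) -> (~M | (N | ~S))

~P = ~T = F
S nor ~P = T nor F = F
~M = ~F = T
~S = ~T = F
N | ~S = F | F = F
~M | (N | ~S) = T | F = T
(S nor ~P) -> (~M | (N | ~S)) = F -> T = T

true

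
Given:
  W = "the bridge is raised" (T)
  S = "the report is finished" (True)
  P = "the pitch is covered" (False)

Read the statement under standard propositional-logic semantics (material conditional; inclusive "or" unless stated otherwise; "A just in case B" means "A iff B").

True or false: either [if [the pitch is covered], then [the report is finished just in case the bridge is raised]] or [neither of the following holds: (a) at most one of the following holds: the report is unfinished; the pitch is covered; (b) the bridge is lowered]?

The statement is true.

Parsed as (P → (S ↔ W)) ∨ ((¬S ↑ P) ↓ ¬W)

S ↔ W = T ↔ T = T
P → (S ↔ W) = F → T = T
¬S = ¬T = F
¬S ↑ P = F ↑ F = T
¬W = ¬T = F
(¬S ↑ P) ↓ ¬W = T ↓ F = F
(P → (S ↔ W)) ∨ ((¬S ↑ P) ↓ ¬W) = T ∨ F = T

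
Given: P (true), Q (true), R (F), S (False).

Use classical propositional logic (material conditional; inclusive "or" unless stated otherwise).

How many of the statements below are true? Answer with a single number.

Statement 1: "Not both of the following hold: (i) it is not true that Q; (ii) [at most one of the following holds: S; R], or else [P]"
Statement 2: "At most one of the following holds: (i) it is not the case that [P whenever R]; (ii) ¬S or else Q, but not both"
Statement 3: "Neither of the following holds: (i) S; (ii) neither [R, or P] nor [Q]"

Statement 1: In symbols: ¬Q ↑ ((S ↑ R) ∨ P)

¬Q = ¬T = F
S ↑ R = F ↑ F = T
(S ↑ R) ∨ P = T ∨ T = T
¬Q ↑ ((S ↑ R) ∨ P) = F ↑ T = T
Hence Statement 1 is true.

Statement 2: In symbols: ¬(R → P) ↑ (¬S ⊕ Q)

R → P = F → T = T
¬(R → P) = ¬T = F
¬S = ¬F = T
¬S ⊕ Q = T ⊕ T = F
¬(R → P) ↑ (¬S ⊕ Q) = F ↑ F = T
So Statement 2 is true.

Statement 3: In symbols: S ↓ ((R ∨ P) ↓ Q)

R ∨ P = F ∨ T = T
(R ∨ P) ↓ Q = T ↓ T = F
S ↓ ((R ∨ P) ↓ Q) = F ↓ F = T
Hence Statement 3 is true.

True statements: 3 (Statement 1, Statement 2, Statement 3).

3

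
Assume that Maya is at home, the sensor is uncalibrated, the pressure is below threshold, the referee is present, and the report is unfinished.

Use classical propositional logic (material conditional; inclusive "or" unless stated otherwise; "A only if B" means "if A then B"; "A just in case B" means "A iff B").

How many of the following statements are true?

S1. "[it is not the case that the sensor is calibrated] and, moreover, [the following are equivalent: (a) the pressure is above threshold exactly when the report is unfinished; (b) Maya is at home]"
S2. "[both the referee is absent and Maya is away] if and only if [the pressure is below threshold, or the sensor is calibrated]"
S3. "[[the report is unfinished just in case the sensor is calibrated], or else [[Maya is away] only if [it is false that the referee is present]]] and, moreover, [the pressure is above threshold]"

Let Q = "the sensor is calibrated" (F), R = "the pressure is above threshold" (F), U = "the report is finished" (F), P = "Maya is at home" (T), S = "the referee is present" (T).

S1: Formalization: ~Q & ((R <-> ~U) <-> P)

~Q = ~F = T
~U = ~F = T
R <-> ~U = F <-> T = F
(R <-> ~U) <-> P = F <-> T = F
~Q & ((R <-> ~U) <-> P) = T & F = F
Thus S1 is false.

S2: Formalization: (~S & ~P) <-> (~R | Q)

~S = ~T = F
~P = ~T = F
~S & ~P = F & F = F
~R = ~F = T
~R | Q = T | F = T
(~S & ~P) <-> (~R | Q) = F <-> T = F
Thus S2 is false.

S3: Parsed as ((~U <-> Q) | (~P -> ~S)) & R

~U = ~F = T
~U <-> Q = T <-> F = F
~P = ~T = F
~S = ~T = F
~P -> ~S = F -> F = T
(~U <-> Q) | (~P -> ~S) = F | T = T
((~U <-> Q) | (~P -> ~S)) & R = T & F = F
Thus S3 is false.

0 of the 3 statements are true (none).

0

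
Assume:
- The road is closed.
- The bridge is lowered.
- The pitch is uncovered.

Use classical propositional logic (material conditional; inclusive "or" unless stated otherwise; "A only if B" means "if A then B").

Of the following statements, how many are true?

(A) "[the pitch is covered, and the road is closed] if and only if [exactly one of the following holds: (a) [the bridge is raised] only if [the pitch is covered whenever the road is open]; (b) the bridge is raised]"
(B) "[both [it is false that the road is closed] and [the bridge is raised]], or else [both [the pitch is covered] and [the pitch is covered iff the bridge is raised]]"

0

Let R = "the pitch is covered" (F), P = "the road is closed" (T), Q = "the bridge is raised" (F).

(A): Formalization: (R ∧ P) ↔ ((Q → (¬P → R)) ⊕ Q)

R ∧ P = F ∧ T = F
¬P = ¬T = F
¬P → R = F → F = T
Q → (¬P → R) = F → T = T
(Q → (¬P → R)) ⊕ Q = T ⊕ F = T
(R ∧ P) ↔ ((Q → (¬P → R)) ⊕ Q) = F ↔ T = F
Hence (A) is false.

(B): In symbols: (¬P ∧ Q) ∨ (R ∧ (R ↔ Q))

¬P = ¬T = F
¬P ∧ Q = F ∧ F = F
R ↔ Q = F ↔ F = T
R ∧ (R ↔ Q) = F ∧ T = F
(¬P ∧ Q) ∨ (R ∧ (R ↔ Q)) = F ∨ F = F
Hence (B) is false.

Count: 0.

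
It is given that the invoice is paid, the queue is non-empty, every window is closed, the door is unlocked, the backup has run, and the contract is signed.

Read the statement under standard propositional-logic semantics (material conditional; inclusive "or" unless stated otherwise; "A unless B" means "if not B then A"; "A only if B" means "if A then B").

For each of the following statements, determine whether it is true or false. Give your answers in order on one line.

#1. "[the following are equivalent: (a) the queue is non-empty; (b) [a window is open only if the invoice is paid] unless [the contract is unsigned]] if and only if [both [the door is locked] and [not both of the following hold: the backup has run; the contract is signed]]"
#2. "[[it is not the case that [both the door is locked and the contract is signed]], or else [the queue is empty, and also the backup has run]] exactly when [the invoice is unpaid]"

#1 False / #2 False

Let P = "the queue is empty" (F), R = "a window is open" (F), K = "the invoice is paid" (T), G = "the contract is signed" (T), U = "the door is locked" (F), L = "the backup has run" (T).

#1: Formalization: (¬P ↔ ((R → K) ∨ ¬G)) ↔ (U ∧ (L ↑ G))

¬P = ¬F = T
R → K = F → T = T
¬G = ¬T = F
(R → K) ∨ ¬G = T ∨ F = T
¬P ↔ ((R → K) ∨ ¬G) = T ↔ T = T
L ↑ G = T ↑ T = F
U ∧ (L ↑ G) = F ∧ F = F
(¬P ↔ ((R → K) ∨ ¬G)) ↔ (U ∧ (L ↑ G)) = T ↔ F = F
Thus #1 is false.

#2: Formalization: (¬(U ∧ G) ∨ (P ∧ L)) ↔ ¬K

U ∧ G = F ∧ T = F
¬(U ∧ G) = ¬F = T
P ∧ L = F ∧ T = F
¬(U ∧ G) ∨ (P ∧ L) = T ∨ F = T
¬K = ¬T = F
(¬(U ∧ G) ∨ (P ∧ L)) ↔ ¬K = T ↔ F = F
So #2 is false.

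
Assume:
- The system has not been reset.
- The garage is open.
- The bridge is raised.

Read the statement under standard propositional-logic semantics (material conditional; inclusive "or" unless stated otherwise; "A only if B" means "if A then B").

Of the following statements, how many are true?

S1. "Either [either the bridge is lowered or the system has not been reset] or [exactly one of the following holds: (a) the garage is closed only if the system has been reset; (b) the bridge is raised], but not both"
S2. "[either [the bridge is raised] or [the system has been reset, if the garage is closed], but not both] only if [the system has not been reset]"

Let M = "the bridge is raised" (T), H = "the system has been reset" (F), Q = "the garage is closed" (F).

S1: Parsed as (¬M ∨ ¬H) ⊕ ((Q → H) ⊕ M)

¬M = ¬T = F
¬H = ¬F = T
¬M ∨ ¬H = F ∨ T = T
Q → H = F → F = T
(Q → H) ⊕ M = T ⊕ T = F
(¬M ∨ ¬H) ⊕ ((Q → H) ⊕ M) = T ⊕ F = T
Hence S1 is true.

S2: Parsed as (M ⊕ (Q → H)) → ¬H

Q → H = F → F = T
M ⊕ (Q → H) = T ⊕ T = F
¬H = ¬F = T
(M ⊕ (Q → H)) → ¬H = F → T = T
So S2 is true.

2 of the 2 statements are true (S1, S2).

2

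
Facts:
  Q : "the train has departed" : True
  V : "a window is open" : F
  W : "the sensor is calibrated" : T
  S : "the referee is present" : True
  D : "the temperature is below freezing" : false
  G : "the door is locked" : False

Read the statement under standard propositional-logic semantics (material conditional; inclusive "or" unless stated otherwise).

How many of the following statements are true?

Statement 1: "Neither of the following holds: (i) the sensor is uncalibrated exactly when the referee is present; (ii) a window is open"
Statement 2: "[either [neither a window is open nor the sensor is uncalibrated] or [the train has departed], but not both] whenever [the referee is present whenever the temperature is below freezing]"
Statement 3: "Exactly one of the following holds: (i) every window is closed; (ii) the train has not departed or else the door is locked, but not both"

Statement 1: Formalization: (not W iff S) nor V

not W = not True = False
not W iff S = False iff True = False
(not W iff S) nor V = False nor False = True
So Statement 1 is true.

Statement 2: Parsed as (D -> S) -> ((V nor not W) xor Q)

D -> S = False -> True = True
not W = not True = False
V nor not W = False nor False = True
(V nor not W) xor Q = True xor True = False
(D -> S) -> ((V nor not W) xor Q) = True -> False = False
Hence Statement 2 is false.

Statement 3: This is not V xor (not Q xor G).

not V = not False = True
not Q = not True = False
not Q xor G = False xor False = False
not V xor (not Q xor G) = True xor False = True
Thus Statement 3 is true.

Count: 2.

2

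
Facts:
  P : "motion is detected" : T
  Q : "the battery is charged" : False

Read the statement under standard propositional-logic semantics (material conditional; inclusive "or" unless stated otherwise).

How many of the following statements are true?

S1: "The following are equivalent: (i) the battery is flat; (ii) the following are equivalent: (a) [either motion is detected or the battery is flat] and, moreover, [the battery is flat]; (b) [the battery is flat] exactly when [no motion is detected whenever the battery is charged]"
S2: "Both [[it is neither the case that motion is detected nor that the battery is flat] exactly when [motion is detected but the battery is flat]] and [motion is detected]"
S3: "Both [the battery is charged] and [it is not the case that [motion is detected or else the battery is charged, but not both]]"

S1: In symbols: ~Q <-> (((P | ~Q) & ~Q) <-> (~Q <-> (Q -> ~P)))

~Q = ~F = T
~Q = ~F = T
P | ~Q = T | T = T
~Q = ~F = T
(P | ~Q) & ~Q = T & T = T
~Q = ~F = T
~P = ~T = F
Q -> ~P = F -> F = T
~Q <-> (Q -> ~P) = T <-> T = T
((P | ~Q) & ~Q) <-> (~Q <-> (Q -> ~P)) = T <-> T = T
~Q <-> (((P | ~Q) & ~Q) <-> (~Q <-> (Q -> ~P))) = T <-> T = T
Hence S1 is true.

S2: Formalization: ((P nor ~Q) <-> (P & ~Q)) & P

~Q = ~F = T
P nor ~Q = T nor T = F
~Q = ~F = T
P & ~Q = T & T = T
(P nor ~Q) <-> (P & ~Q) = F <-> T = F
((P nor ~Q) <-> (P & ~Q)) & P = F & T = F
So S2 is false.

S3: Formalization: Q & ~(P xor Q)

P xor Q = T xor F = T
~(P xor Q) = ~T = F
Q & ~(P xor Q) = F & F = F
Hence S3 is false.

1 of the 3 statements is true (S1).

1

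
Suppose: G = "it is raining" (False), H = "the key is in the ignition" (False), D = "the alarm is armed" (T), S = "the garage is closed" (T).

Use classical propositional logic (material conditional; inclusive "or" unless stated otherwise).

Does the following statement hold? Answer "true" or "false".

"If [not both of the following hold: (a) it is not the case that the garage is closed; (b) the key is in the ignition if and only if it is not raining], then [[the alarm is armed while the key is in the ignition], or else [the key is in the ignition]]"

In symbols: (not S nand (H iff not G)) -> ((D and H) or H)

not S = not True = False
not G = not False = True
H iff not G = False iff True = False
not S nand (H iff not G) = False nand False = True
D and H = True and False = False
(D and H) or H = False or False = False
(not S nand (H iff not G)) -> ((D and H) or H) = True -> False = False

The statement is false.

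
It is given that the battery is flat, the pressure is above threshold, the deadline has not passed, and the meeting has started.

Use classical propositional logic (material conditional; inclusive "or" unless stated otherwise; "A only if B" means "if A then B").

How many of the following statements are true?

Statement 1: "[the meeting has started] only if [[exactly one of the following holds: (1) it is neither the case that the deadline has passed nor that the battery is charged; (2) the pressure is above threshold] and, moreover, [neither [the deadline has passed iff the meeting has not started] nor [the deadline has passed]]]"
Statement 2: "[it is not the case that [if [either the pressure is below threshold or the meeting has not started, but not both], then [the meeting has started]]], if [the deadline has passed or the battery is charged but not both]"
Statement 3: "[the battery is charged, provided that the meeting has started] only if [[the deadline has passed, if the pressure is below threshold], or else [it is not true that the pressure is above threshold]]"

Let V = "the meeting has started" (T), H = "the deadline has passed" (F), S = "the battery is charged" (F), G = "the pressure is above threshold" (T).

Statement 1: This is V → (((H ↓ S) ⊕ G) ∧ ((H ↔ ¬V) ↓ H)).

H ↓ S = F ↓ F = T
(H ↓ S) ⊕ G = T ⊕ T = F
¬V = ¬T = F
H ↔ ¬V = F ↔ F = T
(H ↔ ¬V) ↓ H = T ↓ F = F
((H ↓ S) ⊕ G) ∧ ((H ↔ ¬V) ↓ H) = F ∧ F = F
V → (((H ↓ S) ⊕ G) ∧ ((H ↔ ¬V) ↓ H)) = T → F = F
So Statement 1 is false.

Statement 2: In symbols: (H ⊕ S) → ¬((¬G ⊕ ¬V) → V)

H ⊕ S = F ⊕ F = F
¬G = ¬T = F
¬V = ¬T = F
¬G ⊕ ¬V = F ⊕ F = F
(¬G ⊕ ¬V) → V = F → T = T
¬((¬G ⊕ ¬V) → V) = ¬T = F
(H ⊕ S) → ¬((¬G ⊕ ¬V) → V) = F → F = T
Thus Statement 2 is true.

Statement 3: In symbols: (V → S) → ((¬G → H) ∨ ¬G)

V → S = T → F = F
¬G = ¬T = F
¬G → H = F → F = T
¬G = ¬T = F
(¬G → H) ∨ ¬G = T ∨ F = T
(V → S) → ((¬G → H) ∨ ¬G) = F → T = T
Hence Statement 3 is true.

True statements: 2.

2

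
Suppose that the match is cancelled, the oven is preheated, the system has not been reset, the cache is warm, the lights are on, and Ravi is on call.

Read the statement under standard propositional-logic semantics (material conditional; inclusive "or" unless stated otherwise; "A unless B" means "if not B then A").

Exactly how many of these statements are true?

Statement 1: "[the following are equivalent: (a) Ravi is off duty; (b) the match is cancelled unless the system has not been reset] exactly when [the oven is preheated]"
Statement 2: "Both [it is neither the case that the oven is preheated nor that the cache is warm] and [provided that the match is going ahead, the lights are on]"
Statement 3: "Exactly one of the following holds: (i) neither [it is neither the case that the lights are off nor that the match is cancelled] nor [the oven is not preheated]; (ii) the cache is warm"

0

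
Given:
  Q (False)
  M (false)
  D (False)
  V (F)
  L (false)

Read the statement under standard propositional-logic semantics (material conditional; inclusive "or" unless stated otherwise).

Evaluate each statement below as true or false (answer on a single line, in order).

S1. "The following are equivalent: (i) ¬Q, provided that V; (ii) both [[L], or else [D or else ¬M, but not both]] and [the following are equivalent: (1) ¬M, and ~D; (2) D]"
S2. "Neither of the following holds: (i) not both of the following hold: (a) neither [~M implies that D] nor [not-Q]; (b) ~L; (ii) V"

S1 False, S2 False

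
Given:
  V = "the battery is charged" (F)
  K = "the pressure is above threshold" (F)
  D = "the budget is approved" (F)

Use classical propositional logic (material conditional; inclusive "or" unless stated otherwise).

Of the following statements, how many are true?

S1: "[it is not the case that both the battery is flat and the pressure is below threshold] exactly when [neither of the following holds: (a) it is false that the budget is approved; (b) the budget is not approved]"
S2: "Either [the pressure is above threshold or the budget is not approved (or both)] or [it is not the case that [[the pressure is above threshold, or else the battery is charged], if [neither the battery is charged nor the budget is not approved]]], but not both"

S1: Parsed as (~V nand ~K) <-> (~D nor ~D)

~V = ~F = T
~K = ~F = T
~V nand ~K = T nand T = F
~D = ~F = T
~D = ~F = T
~D nor ~D = T nor T = F
(~V nand ~K) <-> (~D nor ~D) = F <-> F = T
Hence S1 is true.

S2: This is (K | ~D) xor ~((V nor ~D) -> (K | V)).

~D = ~F = T
K | ~D = F | T = T
~D = ~F = T
V nor ~D = F nor T = F
K | V = F | F = F
(V nor ~D) -> (K | V) = F -> F = T
~((V nor ~D) -> (K | V)) = ~T = F
(K | ~D) xor ~((V nor ~D) -> (K | V)) = T xor F = T
Thus S2 is true.

2 of the 2 statements are true (S1, S2).

2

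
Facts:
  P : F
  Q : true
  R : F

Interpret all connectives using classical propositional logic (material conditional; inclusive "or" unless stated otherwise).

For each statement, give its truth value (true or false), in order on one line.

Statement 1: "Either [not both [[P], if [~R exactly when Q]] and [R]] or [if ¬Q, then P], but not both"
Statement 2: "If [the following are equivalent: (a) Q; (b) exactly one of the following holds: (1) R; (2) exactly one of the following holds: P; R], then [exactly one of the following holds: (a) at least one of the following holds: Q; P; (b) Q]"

Statement 1 false / Statement 2 true

Statement 1: In symbols: (((~R <-> Q) -> P) nand R) xor (~Q -> P)

~R = ~F = T
~R <-> Q = T <-> T = T
(~R <-> Q) -> P = T -> F = F
((~R <-> Q) -> P) nand R = F nand F = T
~Q = ~T = F
~Q -> P = F -> F = T
(((~R <-> Q) -> P) nand R) xor (~Q -> P) = T xor T = F
Thus Statement 1 is false.

Statement 2: Parsed as (Q <-> (R xor (P xor R))) -> ((Q | P) xor Q)

P xor R = F xor F = F
R xor (P xor R) = F xor F = F
Q <-> (R xor (P xor R)) = T <-> F = F
Q | P = T | F = T
(Q | P) xor Q = T xor T = F
(Q <-> (R xor (P xor R))) -> ((Q | P) xor Q) = F -> F = T
Hence Statement 2 is true.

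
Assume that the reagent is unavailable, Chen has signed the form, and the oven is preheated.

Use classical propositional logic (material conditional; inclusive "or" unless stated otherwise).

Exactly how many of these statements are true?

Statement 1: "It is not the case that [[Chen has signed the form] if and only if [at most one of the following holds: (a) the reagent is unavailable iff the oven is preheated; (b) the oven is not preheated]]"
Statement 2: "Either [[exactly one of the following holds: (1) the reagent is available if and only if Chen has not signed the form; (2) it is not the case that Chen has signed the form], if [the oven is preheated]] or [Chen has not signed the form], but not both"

Let Q = "Chen has signed the form" (T), P = "the reagent is available" (F), R = "the oven is preheated" (T).

Statement 1: Parsed as ~(Q <-> ((~P <-> R) nand ~R))

~P = ~F = T
~P <-> R = T <-> T = T
~R = ~T = F
(~P <-> R) nand ~R = T nand F = T
Q <-> ((~P <-> R) nand ~R) = T <-> T = T
~(Q <-> ((~P <-> R) nand ~R)) = ~T = F
Hence Statement 1 is false.

Statement 2: Parsed as (R -> ((P <-> ~Q) xor ~Q)) xor ~Q

~Q = ~T = F
P <-> ~Q = F <-> F = T
~Q = ~T = F
(P <-> ~Q) xor ~Q = T xor F = T
R -> ((P <-> ~Q) xor ~Q) = T -> T = T
~Q = ~T = F
(R -> ((P <-> ~Q) xor ~Q)) xor ~Q = T xor F = T
Hence Statement 2 is true.

Count: 1.

1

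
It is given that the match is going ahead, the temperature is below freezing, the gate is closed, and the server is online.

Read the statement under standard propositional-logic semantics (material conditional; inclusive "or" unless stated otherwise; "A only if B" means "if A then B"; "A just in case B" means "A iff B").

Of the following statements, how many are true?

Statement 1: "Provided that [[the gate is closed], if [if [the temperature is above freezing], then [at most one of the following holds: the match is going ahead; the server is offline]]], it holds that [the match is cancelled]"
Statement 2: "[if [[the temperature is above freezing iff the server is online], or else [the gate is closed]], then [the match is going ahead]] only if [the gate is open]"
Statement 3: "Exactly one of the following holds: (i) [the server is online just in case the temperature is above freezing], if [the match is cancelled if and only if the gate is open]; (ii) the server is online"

Let Q = "the temperature is below freezing" (T), P = "the match is cancelled" (F), S = "the server is online" (T), R = "the gate is open" (F).

Statement 1: Formalization: ((¬Q → (¬P ↑ ¬S)) → ¬R) → P

¬Q = ¬T = F
¬P = ¬F = T
¬S = ¬T = F
¬P ↑ ¬S = T ↑ F = T
¬Q → (¬P ↑ ¬S) = F → T = T
¬R = ¬F = T
(¬Q → (¬P ↑ ¬S)) → ¬R = T → T = T
((¬Q → (¬P ↑ ¬S)) → ¬R) → P = T → F = F
Hence Statement 1 is false.

Statement 2: In symbols: (((¬Q ↔ S) ∨ ¬R) → ¬P) → R

¬Q = ¬T = F
¬Q ↔ S = F ↔ T = F
¬R = ¬F = T
(¬Q ↔ S) ∨ ¬R = F ∨ T = T
¬P = ¬F = T
((¬Q ↔ S) ∨ ¬R) → ¬P = T → T = T
(((¬Q ↔ S) ∨ ¬R) → ¬P) → R = T → F = F
Hence Statement 2 is false.

Statement 3: This is ((P ↔ R) → (S ↔ ¬Q)) ⊕ S.

P ↔ R = F ↔ F = T
¬Q = ¬T = F
S ↔ ¬Q = T ↔ F = F
(P ↔ R) → (S ↔ ¬Q) = T → F = F
((P ↔ R) → (S ↔ ¬Q)) ⊕ S = F ⊕ T = T
Hence Statement 3 is true.

1 of the 3 statements is true (Statement 3).

1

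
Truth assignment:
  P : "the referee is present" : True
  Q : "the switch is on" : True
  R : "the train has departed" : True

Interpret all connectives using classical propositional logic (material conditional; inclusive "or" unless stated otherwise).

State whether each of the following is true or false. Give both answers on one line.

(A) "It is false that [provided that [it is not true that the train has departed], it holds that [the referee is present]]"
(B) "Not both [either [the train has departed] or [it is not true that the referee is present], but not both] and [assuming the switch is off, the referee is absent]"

(A) F; (B) F

(A): Formalization: not (not R -> P)

not R = not True = False
not R -> P = False -> True = True
not (not R -> P) = not True = False
So (A) is false.

(B): Parsed as (R xor not P) nand (not Q -> not P)

not P = not True = False
R xor not P = True xor False = True
not Q = not True = False
not P = not True = False
not Q -> not P = False -> False = True
(R xor not P) nand (not Q -> not P) = True nand True = False
Hence (B) is false.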